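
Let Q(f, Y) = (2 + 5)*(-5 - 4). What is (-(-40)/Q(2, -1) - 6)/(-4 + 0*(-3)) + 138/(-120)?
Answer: 641/1260 ≈ 0.50873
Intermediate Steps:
Q(f, Y) = -63 (Q(f, Y) = 7*(-9) = -63)
(-(-40)/Q(2, -1) - 6)/(-4 + 0*(-3)) + 138/(-120) = (-(-40)/(-63) - 6)/(-4 + 0*(-3)) + 138/(-120) = (-(-40)*(-1)/63 - 6)/(-4 + 0) + 138*(-1/120) = (-8*5/63 - 6)/(-4) - 23/20 = (-40/63 - 6)*(-1/4) - 23/20 = -418/63*(-1/4) - 23/20 = 209/126 - 23/20 = 641/1260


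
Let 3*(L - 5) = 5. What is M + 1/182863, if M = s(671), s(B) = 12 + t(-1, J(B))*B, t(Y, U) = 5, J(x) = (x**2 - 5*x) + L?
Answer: 615699722/182863 ≈ 3367.0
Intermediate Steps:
L = 20/3 (L = 5 + (1/3)*5 = 5 + 5/3 = 20/3 ≈ 6.6667)
J(x) = 20/3 + x**2 - 5*x (J(x) = (x**2 - 5*x) + 20/3 = 20/3 + x**2 - 5*x)
s(B) = 12 + 5*B
M = 3367 (M = 12 + 5*671 = 12 + 3355 = 3367)
M + 1/182863 = 3367 + 1/182863 = 615699722/182863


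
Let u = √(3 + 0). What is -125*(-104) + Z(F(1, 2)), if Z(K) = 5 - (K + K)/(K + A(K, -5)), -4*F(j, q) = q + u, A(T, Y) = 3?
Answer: 1261531/97 + 24*√3/97 ≈ 13006.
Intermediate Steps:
u = √3 ≈ 1.7320
F(j, q) = -q/4 - √3/4 (F(j, q) = -(q + √3)/4 = -q/4 - √3/4)
Z(K) = 5 - 2*K/(3 + K) (Z(K) = 5 - (K + K)/(K + 3) = 5 - 2*K/(3 + K))
-125*(-104) + Z(F(1, 2)) = -125*(-104) + 3*(5 + (-¼*2 - √3/4))/(3 + (-¼*2 - √3/4)) = 13000 + 3*(5 + (-½ - √3/4))/(3 + (-½ - √3/4)) = 13000 + 3*(9/2 - √3/4)/(5/2 - √3/4)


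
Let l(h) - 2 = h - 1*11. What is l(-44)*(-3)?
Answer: 159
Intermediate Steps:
l(h) = -9 + h (l(h) = 2 + (h - 1*11) = 2 + (h - 11) = 2 + (-11 + h) = -9 + h)
l(-44)*(-3) = (-9 - 44)*(-3) = -53*(-3) = 159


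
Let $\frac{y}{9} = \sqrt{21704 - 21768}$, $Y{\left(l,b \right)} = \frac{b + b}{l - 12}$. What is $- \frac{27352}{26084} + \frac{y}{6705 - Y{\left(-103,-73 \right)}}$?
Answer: $- \frac{6838}{6521} + \frac{8280 i}{770929} \approx -1.0486 + 0.01074 i$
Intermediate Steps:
$Y{\left(l,b \right)} = \frac{2 b}{-12 + l}$
$y = 72 i$ ($y = 9 \sqrt{21704 - 21768} = 9 \sqrt{-64} = 9 \cdot 8 i = 72 i \approx 72.0 i$)
$- \frac{27352}{26084} + \frac{y}{6705 - Y{\left(-103,-73 \right)}} = - \frac{27352}{26084} + \frac{72 i}{6705 - 2 \left(-73\right) \frac{1}{-12 - 103}} = \left(-27352\right) \frac{1}{26084} + \frac{72 i}{6705 - 2 \left(-73\right) \frac{1}{-115}} = - \frac{6838}{6521} + \frac{72 i}{6705 - 2 \left(-73\right) \left(- \frac{1}{115}\right)} = - \frac{6838}{6521} + \frac{72 i}{6705 - \frac{146}{115}} = - \frac{6838}{6521} + \frac{72 i}{\frac{770929}{115}} = - \frac{6838}{6521} + 72 i \frac{115}{770929} = - \frac{6838}{6521} + \frac{8280 i}{770929}$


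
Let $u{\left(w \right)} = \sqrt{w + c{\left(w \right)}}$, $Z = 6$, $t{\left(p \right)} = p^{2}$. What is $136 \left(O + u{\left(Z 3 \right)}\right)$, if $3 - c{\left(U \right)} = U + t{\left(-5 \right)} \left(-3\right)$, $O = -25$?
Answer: $-3400 + 136 \sqrt{78} \approx -2198.9$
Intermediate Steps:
$c{\left(U \right)} = 78 - U$ ($c{\left(U \right)} = 3 - \left(U + \left(-5\right)^{2} \left(-3\right)\right) = 3 - \left(U + 25 \left(-3\right)\right) = 3 - \left(U - 75\right) = 3 - \left(-75 + U\right) = 78 - U$)
$u{\left(w \right)} = \sqrt{78}$ ($u{\left(w \right)} = \sqrt{w - \left(-78 + w\right)} = \sqrt{78}$)
$136 \left(O + u{\left(Z 3 \right)}\right) = 136 \left(-25 + \sqrt{78}\right) = -3400 + 136 \sqrt{78}$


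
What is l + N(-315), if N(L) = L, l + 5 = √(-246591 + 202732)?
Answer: -320 + I*√43859 ≈ -320.0 + 209.43*I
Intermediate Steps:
l = -5 + I*√43859 (l = -5 + √(-246591 + 202732) = -5 + √(-43859) = -5 + I*√43859 ≈ -5.0 + 209.43*I)
l + N(-315) = (-5 + I*√43859) - 315 = -320 + I*√43859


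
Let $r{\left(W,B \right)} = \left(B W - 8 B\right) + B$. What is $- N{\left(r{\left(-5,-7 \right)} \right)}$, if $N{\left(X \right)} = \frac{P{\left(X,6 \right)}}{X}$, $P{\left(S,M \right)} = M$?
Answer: $- \frac{1}{14} \approx -0.071429$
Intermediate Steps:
$r{\left(W,B \right)} = - 7 B + B W$ ($r{\left(W,B \right)} = \left(- 8 B + B W\right) + B = - 7 B + B W$)
$N{\left(X \right)} = \frac{6}{X}$
$- N{\left(r{\left(-5,-7 \right)} \right)} = - \frac{6}{\left(-7\right) \left(-7 - 5\right)} = - \frac{6}{\left(-7\right) \left(-12\right)} = - \frac{6}{84} = \left(-1\right) \frac{1}{14} = - \frac{1}{14}$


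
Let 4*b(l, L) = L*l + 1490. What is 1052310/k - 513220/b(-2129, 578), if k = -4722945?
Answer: 35009477397/24186831071 ≈ 1.4475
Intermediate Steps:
b(l, L) = 745/2 + L*l/4 (b(l, L) = (L*l + 1490)/4 = (1490 + L*l)/4 = 745/2 + L*l/4)
1052310/k - 513220/b(-2129, 578) = 1052310/(-4722945) - 513220/(745/2 + (¼)*578*(-2129)) = 1052310*(-1/4722945) - 513220/(745/2 - 615281/2) = -70154/314863 - 513220/(-307268) = -70154/314863 - 513220*(-1/307268) = -70154/314863 + 128305/76817 = 35009477397/24186831071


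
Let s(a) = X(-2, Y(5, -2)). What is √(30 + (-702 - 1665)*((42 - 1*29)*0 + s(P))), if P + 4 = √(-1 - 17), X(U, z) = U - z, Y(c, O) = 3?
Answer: √11865 ≈ 108.93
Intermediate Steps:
P = -4 + 3*I*√2 (P = -4 + √(-1 - 17) = -4 + √(-18) = -4 + 3*I*√2 ≈ -4.0 + 4.2426*I)
s(a) = -5 (s(a) = -2 - 1*3 = -2 - 3 = -5)
√(30 + (-702 - 1665)*((42 - 1*29)*0 + s(P))) = √(30 + (-702 - 1665)*((42 - 1*29)*0 - 5)) = √(30 - 2367*((42 - 29)*0 - 5)) = √(30 - 2367*(13*0 - 5)) = √(30 - 2367*(0 - 5)) = √(30 - 2367*(-5)) = √(30 + 11835) = √11865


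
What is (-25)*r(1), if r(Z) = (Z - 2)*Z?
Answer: 25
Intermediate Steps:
r(Z) = Z*(-2 + Z) (r(Z) = (-2 + Z)*Z = Z*(-2 + Z))
(-25)*r(1) = (-25)*(1*(-2 + 1)) = (-5*5)*(1*(-1)) = -25*(-1) = 25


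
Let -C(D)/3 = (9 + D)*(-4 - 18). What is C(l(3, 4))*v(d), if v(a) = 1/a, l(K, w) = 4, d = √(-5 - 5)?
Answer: -429*I*√10/5 ≈ -271.32*I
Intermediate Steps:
d = I*√10 (d = √(-10) = I*√10 ≈ 3.1623*I)
C(D) = 594 + 66*D (C(D) = -3*(9 + D)*(-4 - 18) = -3*(9 + D)*(-22) = -3*(-198 - 22*D) = 594 + 66*D)
C(l(3, 4))*v(d) = (594 + 66*4)/((I*√10)) = (594 + 264)*(-I*√10/10) = 858*(-I*√10/10) = -429*I*√10/5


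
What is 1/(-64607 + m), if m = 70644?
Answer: 1/6037 ≈ 0.00016565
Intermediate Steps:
1/(-64607 + m) = 1/(-64607 + 70644) = 1/6037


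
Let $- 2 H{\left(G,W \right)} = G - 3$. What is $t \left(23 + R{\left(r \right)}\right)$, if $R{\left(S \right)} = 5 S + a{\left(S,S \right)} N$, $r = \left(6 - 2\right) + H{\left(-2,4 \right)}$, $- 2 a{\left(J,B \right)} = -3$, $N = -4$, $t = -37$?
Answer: $- \frac{3663}{2} \approx -1831.5$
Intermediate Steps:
$H{\left(G,W \right)} = \frac{3}{2} - \frac{G}{2}$ ($H{\left(G,W \right)} = - \frac{G - 3}{2} = - \frac{-3 + G}{2} = \frac{3}{2} - \frac{G}{2}$)
$a{\left(J,B \right)} = \frac{3}{2}$ ($a{\left(J,B \right)} = \left(- \frac{1}{2}\right) \left(-3\right) = \frac{3}{2}$)
$r = \frac{13}{2}$ ($r = \left(6 - 2\right) + \left(\frac{3}{2} - -1\right) = 4 + \left(\frac{3}{2} + 1\right) = 4 + \frac{5}{2} = \frac{13}{2} \approx 6.5$)
$R{\left(S \right)} = -6 + 5 S$ ($R{\left(S \right)} = 5 S + \frac{3}{2} \left(-4\right) = 5 S - 6 = -6 + 5 S$)
$t \left(23 + R{\left(r \right)}\right) = - 37 \left(23 + \left(-6 + 5 \cdot \frac{13}{2}\right)\right) = - 37 \left(23 + \left(-6 + \frac{65}{2}\right)\right) = - 37 \left(23 + \frac{53}{2}\right) = \left(-37\right) \frac{99}{2} = - \frac{3663}{2}$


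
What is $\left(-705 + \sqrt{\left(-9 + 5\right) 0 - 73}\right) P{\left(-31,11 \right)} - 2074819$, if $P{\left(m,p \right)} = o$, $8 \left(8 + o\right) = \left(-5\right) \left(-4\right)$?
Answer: $- \frac{4141883}{2} - \frac{11 i \sqrt{73}}{2} \approx -2.0709 \cdot 10^{6} - 46.992 i$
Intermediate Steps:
$o = - \frac{11}{2}$ ($o = -8 + \frac{\left(-5\right) \left(-4\right)}{8} = -8 + \frac{1}{8} \cdot 20 = -8 + \frac{5}{2} = - \frac{11}{2} \approx -5.5$)
$P{\left(m,p \right)} = - \frac{11}{2}$
$\left(-705 + \sqrt{\left(-9 + 5\right) 0 - 73}\right) P{\left(-31,11 \right)} - 2074819 = \left(-705 + \sqrt{\left(-9 + 5\right) 0 - 73}\right) \left(- \frac{11}{2}\right) - 2074819 = \left(-705 + \sqrt{\left(-4\right) 0 - 73}\right) \left(- \frac{11}{2}\right) - 2074819 = \left(-705 + \sqrt{0 - 73}\right) \left(- \frac{11}{2}\right) - 2074819 = \left(-705 + \sqrt{-73}\right) \left(- \frac{11}{2}\right) - 2074819 = \left(-705 + i \sqrt{73}\right) \left(- \frac{11}{2}\right) - 2074819 = \left(\frac{7755}{2} - \frac{11 i \sqrt{73}}{2}\right) - 2074819 = - \frac{4141883}{2} - \frac{11 i \sqrt{73}}{2}$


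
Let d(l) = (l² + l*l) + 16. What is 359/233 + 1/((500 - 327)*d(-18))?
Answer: 41239281/26765176 ≈ 1.5408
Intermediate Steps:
d(l) = 16 + 2*l² (d(l) = (l² + l²) + 16 = 2*l² + 16 = 16 + 2*l²)
359/233 + 1/((500 - 327)*d(-18)) = 359/233 + 1/((500 - 327)*(16 + 2*(-18)²)) = 359*(1/233) + 1/(173*(16 + 2*324)) = 359/233 + 1/(173*(16 + 648)) = 359/233 + (1/173)/664 = 359/233 + (1/173)*(1/664) = 359/233 + 1/114872 = 41239281/26765176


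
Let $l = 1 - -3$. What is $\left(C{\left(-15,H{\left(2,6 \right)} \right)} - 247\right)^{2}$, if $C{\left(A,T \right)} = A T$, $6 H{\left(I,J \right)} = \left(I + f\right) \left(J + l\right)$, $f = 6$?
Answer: $199809$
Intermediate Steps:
$l = 4$ ($l = 1 + 3 = 4$)
$H{\left(I,J \right)} = \frac{\left(4 + J\right) \left(6 + I\right)}{6}$ ($H{\left(I,J \right)} = \frac{\left(I + 6\right) \left(J + 4\right)}{6} = \frac{\left(6 + I\right) \left(4 + J\right)}{6} = \frac{\left(4 + J\right) \left(6 + I\right)}{6}$)
$\left(C{\left(-15,H{\left(2,6 \right)} \right)} - 247\right)^{2} = \left(- 15 \left(4 + 6 + \frac{2}{3} \cdot 2 + \frac{1}{6} \cdot 2 \cdot 6\right) - 247\right)^{2} = \left(- 15 \left(4 + 6 + \frac{4}{3} + 2\right) - 247\right)^{2} = \left(\left(-15\right) \frac{40}{3} - 247\right)^{2} = \left(-200 - 247\right)^{2} = \left(-447\right)^{2} = 199809$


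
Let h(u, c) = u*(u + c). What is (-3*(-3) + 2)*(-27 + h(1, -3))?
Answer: -319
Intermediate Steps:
h(u, c) = u*(c + u)
(-3*(-3) + 2)*(-27 + h(1, -3)) = (-3*(-3) + 2)*(-27 + 1*(-3 + 1)) = (9 + 2)*(-27 + 1*(-2)) = 11*(-27 - 2) = 11*(-29) = -319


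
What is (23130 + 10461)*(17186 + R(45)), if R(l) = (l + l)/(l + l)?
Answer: 577328517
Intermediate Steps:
R(l) = 1 (R(l) = (2*l)/((2*l)) = (2*l)*(1/(2*l)) = 1)
(23130 + 10461)*(17186 + R(45)) = (23130 + 10461)*(17186 + 1) = 33591*17187 = 577328517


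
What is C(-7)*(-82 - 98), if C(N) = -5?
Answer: 900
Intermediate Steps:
C(-7)*(-82 - 98) = -5*(-82 - 98) = -5*(-180) = 900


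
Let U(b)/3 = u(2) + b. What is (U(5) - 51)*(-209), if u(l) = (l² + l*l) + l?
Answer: 1254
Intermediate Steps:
u(l) = l + 2*l² (u(l) = (l² + l²) + l = 2*l² + l = l + 2*l²)
U(b) = 30 + 3*b (U(b) = 3*(2*(1 + 2*2) + b) = 3*(2*(1 + 4) + b) = 3*(2*5 + b) = 3*(10 + b) = 30 + 3*b)
(U(5) - 51)*(-209) = ((30 + 3*5) - 51)*(-209) = ((30 + 15) - 51)*(-209) = (45 - 51)*(-209) = -6*(-209) = 1254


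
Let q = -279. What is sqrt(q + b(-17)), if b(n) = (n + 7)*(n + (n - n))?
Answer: I*sqrt(109) ≈ 10.44*I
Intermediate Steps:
b(n) = n*(7 + n) (b(n) = (7 + n)*(n + 0) = (7 + n)*n = n*(7 + n))
sqrt(q + b(-17)) = sqrt(-279 - 17*(7 - 17)) = sqrt(-279 - 17*(-10)) = sqrt(-279 + 170) = sqrt(-109) = I*sqrt(109)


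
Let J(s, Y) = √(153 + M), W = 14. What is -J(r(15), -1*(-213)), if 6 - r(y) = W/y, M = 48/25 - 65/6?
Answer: -√129678/30 ≈ -12.004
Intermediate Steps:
M = -1337/150 (M = 48*(1/25) - 65*⅙ = 48/25 - 65/6 = -1337/150 ≈ -8.9133)
r(y) = 6 - 14/y
J(s, Y) = √129678/30 (J(s, Y) = √(153 - 1337/150) = √(21613/150) = √129678/30)
-J(r(15), -1*(-213)) = -√129678/30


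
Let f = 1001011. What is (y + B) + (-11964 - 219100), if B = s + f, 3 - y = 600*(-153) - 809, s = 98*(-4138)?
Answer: 457035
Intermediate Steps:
s = -405524
y = 92612 (y = 3 - (600*(-153) - 809) = 3 - (-91800 - 809) = 3 - 1*(-92609) = 3 + 92609 = 92612)
B = 595487 (B = -405524 + 1001011 = 595487)
(y + B) + (-11964 - 219100) = (92612 + 595487) + (-11964 - 219100) = 688099 - 231064 = 457035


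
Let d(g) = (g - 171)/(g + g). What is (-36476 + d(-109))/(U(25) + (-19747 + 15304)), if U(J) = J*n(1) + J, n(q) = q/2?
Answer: 2650496/320133 ≈ 8.2794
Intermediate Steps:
n(q) = q/2 (n(q) = q*(1/2) = q/2)
U(J) = 3*J/2 (U(J) = J*((1/2)*1) + J = J*(1/2) + J = J/2 + J = 3*J/2)
d(g) = (-171 + g)/(2*g) (d(g) = (-171 + g)/((2*g)) = (-171 + g)*(1/(2*g)) = (-171 + g)/(2*g))
(-36476 + d(-109))/(U(25) + (-19747 + 15304)) = (-36476 + (1/2)*(-171 - 109)/(-109))/((3/2)*25 + (-19747 + 15304)) = (-36476 + (1/2)*(-1/109)*(-280))/(75/2 - 4443) = (-36476 + 140/109)/(-8811/2) = -3975744/109*(-2/8811) = 2650496/320133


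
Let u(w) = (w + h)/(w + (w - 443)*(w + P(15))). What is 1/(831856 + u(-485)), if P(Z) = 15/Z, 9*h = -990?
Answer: 448667/373226335357 ≈ 1.2021e-6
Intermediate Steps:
h = -110 (h = (1/9)*(-990) = -110)
u(w) = (-110 + w)/(w + (1 + w)*(-443 + w)) (u(w) = (w - 110)/(w + (w - 443)*(w + 15/15)) = (-110 + w)/(w + (-443 + w)*(w + 15*(1/15))) = (-110 + w)/(w + (-443 + w)*(w + 1)) = (-110 + w)/(w + (-443 + w)*(1 + w)) = (-110 + w)/(w + (1 + w)*(-443 + w)))
1/(831856 + u(-485)) = 1/(831856 + (-110 - 485)/(-443 + (-485)**2 - 441*(-485))) = 1/(831856 - 595/(-443 + 235225 + 213885)) = 1/(831856 - 595/448667) = 1/(373226335357/448667) = 448667/373226335357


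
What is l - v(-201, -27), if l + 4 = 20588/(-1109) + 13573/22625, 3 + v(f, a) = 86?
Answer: -2633678918/25091125 ≈ -104.96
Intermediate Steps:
v(f, a) = 83 (v(f, a) = -3 + 86 = 83)
l = -551115543/25091125 (l = -4 + (20588/(-1109) + 13573/22625) = -4 + (20588*(-1/1109) + 13573*(1/22625)) = -4 + (-20588/1109 + 13573/22625) = -4 - 450751043/25091125 = -551115543/25091125 ≈ -21.965)
l - v(-201, -27) = -551115543/25091125 - 1*83 = -551115543/25091125 - 83 = -2633678918/25091125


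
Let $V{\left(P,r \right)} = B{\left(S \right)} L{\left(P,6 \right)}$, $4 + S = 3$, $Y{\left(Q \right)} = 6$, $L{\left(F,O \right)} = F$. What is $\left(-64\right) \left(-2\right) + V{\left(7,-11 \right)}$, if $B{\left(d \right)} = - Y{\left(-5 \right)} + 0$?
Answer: $86$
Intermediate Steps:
$S = -1$ ($S = -4 + 3 = -1$)
$B{\left(d \right)} = -6$ ($B{\left(d \right)} = \left(-1\right) 6 + 0 = -6 + 0 = -6$)
$V{\left(P,r \right)} = - 6 P$
$\left(-64\right) \left(-2\right) + V{\left(7,-11 \right)} = \left(-64\right) \left(-2\right) - 42 = 128 - 42 = 86$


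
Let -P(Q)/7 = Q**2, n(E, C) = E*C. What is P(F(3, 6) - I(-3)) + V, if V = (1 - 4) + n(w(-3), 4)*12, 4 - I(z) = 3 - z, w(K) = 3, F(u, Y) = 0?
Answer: 113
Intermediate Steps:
n(E, C) = C*E
I(z) = 1 + z (I(z) = 4 - (3 - z) = 4 + (-3 + z) = 1 + z)
V = 141 (V = (1 - 4) + (4*3)*12 = -3 + 12*12 = -3 + 144 = 141)
P(Q) = -7*Q**2
P(F(3, 6) - I(-3)) + V = -7*(0 - (1 - 3))**2 + 141 = -7*(0 - 1*(-2))**2 + 141 = -7*(0 + 2)**2 + 141 = -7*2**2 + 141 = -7*4 + 141 = -28 + 141 = 113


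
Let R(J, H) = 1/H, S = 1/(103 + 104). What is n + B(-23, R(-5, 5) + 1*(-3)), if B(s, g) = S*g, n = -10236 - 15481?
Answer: -26617109/1035 ≈ -25717.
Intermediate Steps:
n = -25717
S = 1/207 ≈ 0.0048309
B(s, g) = g/207
n + B(-23, R(-5, 5) + 1*(-3)) = -25717 + (1/5 + 1*(-3))/207 = -25717 + (1/5 - 3)/207 = -25717 + (1/207)*(-14/5) = -25717 - 14/1035 = -26617109/1035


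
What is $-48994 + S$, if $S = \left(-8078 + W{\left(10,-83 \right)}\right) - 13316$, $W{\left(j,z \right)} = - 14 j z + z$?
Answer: $-58851$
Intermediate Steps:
$W{\left(j,z \right)} = z - 14 j z$ ($W{\left(j,z \right)} = - 14 j z + z = z - 14 j z$)
$S = -9857$ ($S = \left(-8078 - 83 \left(1 - 140\right)\right) - 13316 = \left(-8078 - -11537\right) - 13316 = \left(-8078 + 11537\right) - 13316 = 3459 - 13316 = -9857$)
$-48994 + S = -48994 - 9857 = -58851$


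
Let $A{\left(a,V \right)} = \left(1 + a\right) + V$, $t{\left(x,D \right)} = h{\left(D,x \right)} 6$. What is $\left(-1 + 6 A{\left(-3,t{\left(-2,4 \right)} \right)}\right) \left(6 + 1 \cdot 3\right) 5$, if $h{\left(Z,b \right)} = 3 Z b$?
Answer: $-39465$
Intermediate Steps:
$h{\left(Z,b \right)} = 3 Z b$
$t{\left(x,D \right)} = 18 D x$ ($t{\left(x,D \right)} = 3 D x 6 = 18 D x$)
$A{\left(a,V \right)} = 1 + V + a$
$\left(-1 + 6 A{\left(-3,t{\left(-2,4 \right)} \right)}\right) \left(6 + 1 \cdot 3\right) 5 = \left(-1 + 6 \left(1 + 18 \cdot 4 \left(-2\right) - 3\right)\right) \left(6 + 1 \cdot 3\right) 5 = \left(-1 + 6 \left(1 - 144 - 3\right)\right) \left(6 + 3\right) 5 = \left(-1 + 6 \left(-146\right)\right) 9 \cdot 5 = \left(-1 - 876\right) 9 \cdot 5 = \left(-877\right) 9 \cdot 5 = \left(-7893\right) 5 = -39465$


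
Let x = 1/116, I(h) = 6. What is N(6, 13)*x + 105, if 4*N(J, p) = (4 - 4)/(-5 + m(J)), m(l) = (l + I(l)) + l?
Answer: 105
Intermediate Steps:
x = 1/116 ≈ 0.0086207
m(l) = 6 + 2*l (m(l) = (l + 6) + l = (6 + l) + l = 6 + 2*l)
N(J, p) = 0 (N(J, p) = ((4 - 4)/(-5 + (6 + 2*J)))/4 = (0/(1 + 2*J))/4 = (1/4)*0 = 0)
N(6, 13)*x + 105 = 0*(1/116) + 105 = 0 + 105 = 105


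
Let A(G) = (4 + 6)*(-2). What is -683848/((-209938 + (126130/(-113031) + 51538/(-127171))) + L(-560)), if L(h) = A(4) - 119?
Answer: 9829812577558248/3019724397108085 ≈ 3.2552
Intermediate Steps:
A(G) = -20 (A(G) = 10*(-2) = -20)
L(h) = -139 (L(h) = -20 - 119 = -139)
-683848/((-209938 + (126130/(-113031) + 51538/(-127171))) + L(-560)) = -683848/((-209938 + (126130/(-113031) + 51538/(-127171))) - 139) = -683848/((-209938 + (126130*(-1/113031) + 51538*(-1/127171))) - 139) = -683848/((-209938 + (-126130/113031 - 51538/127171)) - 139) = -683848/((-209938 - 21865469908/14374265301) - 139) = -683848/(-3017726374231246/14374265301 - 139) = -683848/(-3019724397108085/14374265301) = -683848*(-14374265301/3019724397108085) = 9829812577558248/3019724397108085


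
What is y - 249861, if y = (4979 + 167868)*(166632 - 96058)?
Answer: 12198254317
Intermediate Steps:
y = 12198504178 (y = 172847*70574 = 12198504178)
y - 249861 = 12198504178 - 249861 = 12198254317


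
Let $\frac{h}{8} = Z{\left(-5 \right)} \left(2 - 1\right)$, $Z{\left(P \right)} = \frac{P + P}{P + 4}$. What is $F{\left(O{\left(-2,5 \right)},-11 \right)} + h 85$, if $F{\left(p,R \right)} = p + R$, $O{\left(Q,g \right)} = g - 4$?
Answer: $6790$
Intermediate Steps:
$O{\left(Q,g \right)} = -4 + g$
$Z{\left(P \right)} = \frac{2 P}{4 + P}$
$F{\left(p,R \right)} = R + p$
$h = 80$ ($h = 8 \cdot 2 \left(-5\right) \frac{1}{4 - 5} \left(2 - 1\right) = 8 \cdot 2 \left(-5\right) \frac{1}{-1} \cdot 1 = 8 \cdot 2 \left(-5\right) \left(-1\right) 1 = 8 \cdot 10 \cdot 1 = 8 \cdot 10 = 80$)
$F{\left(O{\left(-2,5 \right)},-11 \right)} + h 85 = \left(-11 + \left(-4 + 5\right)\right) + 80 \cdot 85 = \left(-11 + 1\right) + 6800 = -10 + 6800 = 6790$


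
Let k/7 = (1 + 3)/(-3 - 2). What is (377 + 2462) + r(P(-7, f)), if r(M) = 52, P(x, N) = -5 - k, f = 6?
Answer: 2891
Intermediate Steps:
k = -28/5 (k = 7*((1 + 3)/(-3 - 2)) = 7*(4/(-5)) = 7*(4*(-⅕)) = 7*(-⅘) = -28/5 ≈ -5.6000)
P(x, N) = ⅗ (P(x, N) = -5 - 1*(-28/5) = -5 + 28/5 = ⅗)
(377 + 2462) + r(P(-7, f)) = (377 + 2462) + 52 = 2839 + 52 = 2891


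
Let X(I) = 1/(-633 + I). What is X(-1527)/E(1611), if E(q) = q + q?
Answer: -1/6959520 ≈ -1.4369e-7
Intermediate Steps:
E(q) = 2*q
X(-1527)/E(1611) = 1/((-633 - 1527)*((2*1611))) = 1/(-2160*3222) = -1/2160*1/3222 = -1/6959520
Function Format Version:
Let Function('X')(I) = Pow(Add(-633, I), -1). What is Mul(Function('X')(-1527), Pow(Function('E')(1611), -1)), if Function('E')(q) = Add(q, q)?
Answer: Rational(-1, 6959520) ≈ -1.4369e-7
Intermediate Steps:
Function('E')(q) = Mul(2, q)
Mul(Function('X')(-1527), Pow(Function('E')(1611), -1)) = Mul(Pow(Add(-633, -1527), -1), Pow(Mul(2, 1611), -1)) = Mul(Pow(-2160, -1), Pow(3222, -1)) = Mul(Rational(-1, 2160), Rational(1, 3222)) = Rational(-1, 6959520)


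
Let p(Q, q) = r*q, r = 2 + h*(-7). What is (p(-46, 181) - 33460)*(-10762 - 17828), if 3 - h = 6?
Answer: 837601230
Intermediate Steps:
h = -3 (h = 3 - 1*6 = 3 - 6 = -3)
r = 23 (r = 2 - 3*(-7) = 2 + 21 = 23)
p(Q, q) = 23*q
(p(-46, 181) - 33460)*(-10762 - 17828) = (23*181 - 33460)*(-10762 - 17828) = (4163 - 33460)*(-28590) = -29297*(-28590) = 837601230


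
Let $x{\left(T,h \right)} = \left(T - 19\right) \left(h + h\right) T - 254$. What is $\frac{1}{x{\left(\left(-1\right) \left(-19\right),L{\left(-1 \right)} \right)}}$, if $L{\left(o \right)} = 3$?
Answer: $- \frac{1}{254} \approx -0.003937$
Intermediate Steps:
$x{\left(T,h \right)} = -254 + 2 T h \left(-19 + T\right)$ ($x{\left(T,h \right)} = \left(-19 + T\right) 2 h T - 254 = 2 h \left(-19 + T\right) T - 254 = 2 T h \left(-19 + T\right) - 254 = -254 + 2 T h \left(-19 + T\right)$)
$\frac{1}{x{\left(\left(-1\right) \left(-19\right),L{\left(-1 \right)} \right)}} = \frac{1}{-254 - 38 \left(\left(-1\right) \left(-19\right)\right) 3 + 2 \cdot 3 \left(\left(-1\right) \left(-19\right)\right)^{2}} = \frac{1}{-254 - 722 \cdot 3 + 2 \cdot 3 \cdot 19^{2}} = \frac{1}{-254 - 2166 + 2 \cdot 3 \cdot 361} = \frac{1}{-254 - 2166 + 2166} = \frac{1}{-254} = - \frac{1}{254}$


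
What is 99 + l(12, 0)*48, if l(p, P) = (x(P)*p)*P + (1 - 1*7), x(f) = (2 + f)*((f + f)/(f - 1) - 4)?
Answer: -189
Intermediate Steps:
x(f) = (-4 + 2*f/(-1 + f))*(2 + f) (x(f) = (2 + f)*((2*f)/(-1 + f) - 4) = (2 + f)*(2*f/(-1 + f) - 4) = (2 + f)*(-4 + 2*f/(-1 + f)) = (-4 + 2*f/(-1 + f))*(2 + f))
l(p, P) = -6 + 2*P*p*(4 - P**2)/(-1 + P) (l(p, P) = ((2*(4 - P**2)/(-1 + P))*p)*P + (1 - 1*7) = (2*p*(4 - P**2)/(-1 + P))*P + (1 - 7) = 2*P*p*(4 - P**2)/(-1 + P) - 6 = -6 + 2*P*p*(4 - P**2)/(-1 + P))
99 + l(12, 0)*48 = 99 + (2*(3 - 3*0 - 1*0*12*(-4 + 0**2))/(-1 + 0))*48 = 99 + (2*(3 + 0 - 1*0*12*(-4 + 0))/(-1))*48 = 99 + (2*(-1)*(3 + 0 - 1*0*12*(-4)))*48 = 99 + (2*(-1)*(3 + 0 + 0))*48 = 99 + (2*(-1)*3)*48 = 99 - 6*48 = 99 - 288 = -189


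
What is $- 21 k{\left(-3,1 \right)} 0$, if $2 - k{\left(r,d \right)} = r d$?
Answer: $0$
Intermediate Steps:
$k{\left(r,d \right)} = 2 - d r$ ($k{\left(r,d \right)} = 2 - r d = 2 - d r$)
$- 21 k{\left(-3,1 \right)} 0 = - 21 \left(2 - 1 \left(-3\right)\right) 0 = - 21 \left(2 + 3\right) 0 = \left(-21\right) 5 \cdot 0 = \left(-105\right) 0 = 0$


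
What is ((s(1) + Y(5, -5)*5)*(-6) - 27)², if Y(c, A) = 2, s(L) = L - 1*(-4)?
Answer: 13689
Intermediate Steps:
s(L) = 4 + L (s(L) = L + 4 = 4 + L)
((s(1) + Y(5, -5)*5)*(-6) - 27)² = (((4 + 1) + 2*5)*(-6) - 27)² = ((5 + 10)*(-6) - 27)² = (15*(-6) - 27)² = (-90 - 27)² = (-117)² = 13689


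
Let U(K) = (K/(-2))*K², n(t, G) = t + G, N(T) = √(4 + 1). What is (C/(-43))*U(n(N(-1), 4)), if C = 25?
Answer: 1550/43 + 1325*√5/86 ≈ 70.498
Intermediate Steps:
N(T) = √5
n(t, G) = G + t
U(K) = -K³/2 (U(K) = (K*(-½))*K² = (-K/2)*K² = -K³/2)
(C/(-43))*U(n(N(-1), 4)) = (25/(-43))*(-(4 + √5)³/2) = (25*(-1/43))*(-(4 + √5)³/2) = -(-25)*(4 + √5)³/86 = 25*(4 + √5)³/86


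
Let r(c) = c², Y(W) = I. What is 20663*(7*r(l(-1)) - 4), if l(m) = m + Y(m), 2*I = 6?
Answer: 495912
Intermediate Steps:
I = 3 (I = (½)*6 = 3)
Y(W) = 3
l(m) = 3 + m (l(m) = m + 3 = 3 + m)
20663*(7*r(l(-1)) - 4) = 20663*(7*(3 - 1)² - 4) = 20663*(7*2² - 4) = 20663*(7*4 - 4) = 20663*(28 - 4) = 20663*24 = 495912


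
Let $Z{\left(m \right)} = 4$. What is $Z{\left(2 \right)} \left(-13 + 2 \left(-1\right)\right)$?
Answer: $-60$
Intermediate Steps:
$Z{\left(2 \right)} \left(-13 + 2 \left(-1\right)\right) = 4 \left(-13 + 2 \left(-1\right)\right) = 4 \left(-13 - 2\right) = 4 \left(-15\right) = -60$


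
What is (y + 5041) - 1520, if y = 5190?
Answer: 8711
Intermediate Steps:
(y + 5041) - 1520 = (5190 + 5041) - 1520 = 10231 - 1520 = 8711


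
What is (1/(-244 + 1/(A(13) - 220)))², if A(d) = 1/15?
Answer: 10883401/647978310841 ≈ 1.6796e-5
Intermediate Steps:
A(d) = 1/15
(1/(-244 + 1/(A(13) - 220)))² = (1/(-244 + 1/(1/15 - 220)))² = (1/(-244 + 1/(-3299/15)))² = (1/(-244 - 15/3299))² = (1/(-804971/3299))² = (-3299/804971)² = 10883401/647978310841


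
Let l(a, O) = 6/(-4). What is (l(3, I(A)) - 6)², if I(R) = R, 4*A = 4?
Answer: 225/4 ≈ 56.250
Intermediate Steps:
A = 1 (A = (¼)*4 = 1)
l(a, O) = -3/2 (l(a, O) = 6*(-¼) = -3/2)
(l(3, I(A)) - 6)² = (-3/2 - 6)² = (-15/2)² = 225/4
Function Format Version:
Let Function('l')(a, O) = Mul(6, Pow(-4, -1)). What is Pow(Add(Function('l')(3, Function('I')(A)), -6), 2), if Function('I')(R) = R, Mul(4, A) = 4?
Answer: Rational(225, 4) ≈ 56.250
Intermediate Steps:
A = 1 (A = Mul(Rational(1, 4), 4) = 1)
Function('l')(a, O) = Rational(-3, 2) (Function('l')(a, O) = Mul(6, Rational(-1, 4)) = Rational(-3, 2))
Pow(Add(Function('l')(3, Function('I')(A)), -6), 2) = Pow(Add(Rational(-3, 2), -6), 2) = Pow(Rational(-15, 2), 2) = Rational(225, 4)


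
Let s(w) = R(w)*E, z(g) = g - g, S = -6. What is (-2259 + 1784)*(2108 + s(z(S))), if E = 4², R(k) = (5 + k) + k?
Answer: -1039300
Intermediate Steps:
R(k) = 5 + 2*k
E = 16
z(g) = 0
s(w) = 80 + 32*w (s(w) = (5 + 2*w)*16 = 80 + 32*w)
(-2259 + 1784)*(2108 + s(z(S))) = (-2259 + 1784)*(2108 + (80 + 32*0)) = -475*(2108 + (80 + 0)) = -475*(2108 + 80) = -475*2188 = -1039300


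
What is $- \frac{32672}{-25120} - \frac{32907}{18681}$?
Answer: $- \frac{2252898}{4888195} \approx -0.46089$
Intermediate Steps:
$- \frac{32672}{-25120} - \frac{32907}{18681} = \left(-32672\right) \left(- \frac{1}{25120}\right) - \frac{10969}{6227} = \frac{1021}{785} - \frac{10969}{6227} = - \frac{2252898}{4888195}$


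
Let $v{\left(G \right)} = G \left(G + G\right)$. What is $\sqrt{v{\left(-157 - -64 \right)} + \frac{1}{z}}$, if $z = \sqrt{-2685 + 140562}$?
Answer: $\frac{\sqrt{328836141197442 + 137877 \sqrt{137877}}}{137877} \approx 131.52$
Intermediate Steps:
$v{\left(G \right)} = 2 G^{2}$ ($v{\left(G \right)} = G 2 G = 2 G^{2}$)
$z = \sqrt{137877} \approx 371.32$
$\sqrt{v{\left(-157 - -64 \right)} + \frac{1}{z}} = \sqrt{2 \left(-157 - -64\right)^{2} + \frac{1}{\sqrt{137877}}} = \sqrt{2 \left(-157 + 64\right)^{2} + \frac{\sqrt{137877}}{137877}} = \sqrt{2 \left(-93\right)^{2} + \frac{\sqrt{137877}}{137877}} = \sqrt{2 \cdot 8649 + \frac{\sqrt{137877}}{137877}} = \sqrt{17298 + \frac{\sqrt{137877}}{137877}}$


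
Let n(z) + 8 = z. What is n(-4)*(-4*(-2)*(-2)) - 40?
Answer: 152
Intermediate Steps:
n(z) = -8 + z
n(-4)*(-4*(-2)*(-2)) - 40 = (-8 - 4)*(-4*(-2)*(-2)) - 40 = -96*(-2) - 40 = -12*(-16) - 40 = 192 - 40 = 152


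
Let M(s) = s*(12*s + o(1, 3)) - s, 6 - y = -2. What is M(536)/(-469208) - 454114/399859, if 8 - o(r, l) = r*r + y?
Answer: -198897496004/23452130209 ≈ -8.4810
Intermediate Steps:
y = 8 (y = 6 - 1*(-2) = 6 + 2 = 8)
o(r, l) = -r² (o(r, l) = 8 - (r*r + 8) = 8 - (r² + 8) = 8 - (8 + r²) = 8 + (-8 - r²) = -r²)
M(s) = -s + s*(-1 + 12*s) (M(s) = s*(12*s - 1*1²) - s = s*(12*s - 1*1) - s = s*(12*s - 1) - s = s*(-1 + 12*s) - s = -s + s*(-1 + 12*s))
M(536)/(-469208) - 454114/399859 = (2*536*(-1 + 6*536))/(-469208) - 454114/399859 = (2*536*(-1 + 3216))*(-1/469208) - 454114*1/399859 = (2*536*3215)*(-1/469208) - 454114/399859 = 3446480*(-1/469208) - 454114/399859 = -430810/58651 - 454114/399859 = -198897496004/23452130209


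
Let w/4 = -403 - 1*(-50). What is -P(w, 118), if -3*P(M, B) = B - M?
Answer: 510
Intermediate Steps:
w = -1412 (w = 4*(-403 - 1*(-50)) = 4*(-403 + 50) = 4*(-353) = -1412)
P(M, B) = -B/3 + M/3 (P(M, B) = -(B - M)/3 = -B/3 + M/3)
-P(w, 118) = -(-⅓*118 + (⅓)*(-1412)) = -(-118/3 - 1412/3) = -1*(-510) = 510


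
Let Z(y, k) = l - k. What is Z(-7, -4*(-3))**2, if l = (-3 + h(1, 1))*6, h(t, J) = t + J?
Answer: 324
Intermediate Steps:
h(t, J) = J + t
l = -6 (l = (-3 + (1 + 1))*6 = (-3 + 2)*6 = -1*6 = -6)
Z(y, k) = -6 - k
Z(-7, -4*(-3))**2 = (-6 - (-4)*(-3))**2 = (-6 - 1*12)**2 = (-6 - 12)**2 = (-18)**2 = 324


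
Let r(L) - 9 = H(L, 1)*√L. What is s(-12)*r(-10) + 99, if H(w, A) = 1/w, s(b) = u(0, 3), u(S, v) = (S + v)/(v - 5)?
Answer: 171/2 + 3*I*√10/20 ≈ 85.5 + 0.47434*I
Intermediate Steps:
u(S, v) = (S + v)/(-5 + v)
s(b) = -3/2 (s(b) = (0 + 3)/(-5 + 3) = 3/(-2) = -½*3 = -3/2)
H(w, A) = 1/w
r(L) = 9 + L^(-½) (r(L) = 9 + √L/L = 9 + L^(-½))
s(-12)*r(-10) + 99 = -3*(9 + (-10)^(-½))/2 + 99 = -3*(9 - I*√10/10)/2 + 99 = (-27/2 + 3*I*√10/20) + 99 = 171/2 + 3*I*√10/20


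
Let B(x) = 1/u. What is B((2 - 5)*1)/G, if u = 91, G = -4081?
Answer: -1/371371 ≈ -2.6927e-6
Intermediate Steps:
B(x) = 1/91
B((2 - 5)*1)/G = (1/91)/(-4081) = (1/91)*(-1/4081) = -1/371371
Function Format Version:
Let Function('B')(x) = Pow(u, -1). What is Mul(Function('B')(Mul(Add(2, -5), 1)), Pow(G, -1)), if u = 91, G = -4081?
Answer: Rational(-1, 371371) ≈ -2.6927e-6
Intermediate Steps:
Function('B')(x) = Rational(1, 91) (Function('B')(x) = Pow(91, -1) = Rational(1, 91))
Mul(Function('B')(Mul(Add(2, -5), 1)), Pow(G, -1)) = Mul(Rational(1, 91), Pow(-4081, -1)) = Mul(Rational(1, 91), Rational(-1, 4081)) = Rational(-1, 371371)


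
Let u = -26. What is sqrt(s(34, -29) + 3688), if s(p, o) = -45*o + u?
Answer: sqrt(4967) ≈ 70.477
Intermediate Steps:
s(p, o) = -26 - 45*o (s(p, o) = -45*o - 26 = -26 - 45*o)
sqrt(s(34, -29) + 3688) = sqrt((-26 - 45*(-29)) + 3688) = sqrt((-26 + 1305) + 3688) = sqrt(1279 + 3688) = sqrt(4967)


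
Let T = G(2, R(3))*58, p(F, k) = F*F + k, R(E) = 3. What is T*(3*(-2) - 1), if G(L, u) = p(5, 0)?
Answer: -10150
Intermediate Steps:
p(F, k) = k + F² (p(F, k) = F² + k = k + F²)
G(L, u) = 25 (G(L, u) = 0 + 5² = 0 + 25 = 25)
T = 1450 (T = 25*58 = 1450)
T*(3*(-2) - 1) = 1450*(3*(-2) - 1) = 1450*(-6 - 1) = 1450*(-7) = -10150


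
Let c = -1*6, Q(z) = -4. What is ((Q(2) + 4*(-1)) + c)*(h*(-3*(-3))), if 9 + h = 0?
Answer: 1134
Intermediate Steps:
c = -6
h = -9 (h = -9 + 0 = -9)
((Q(2) + 4*(-1)) + c)*(h*(-3*(-3))) = ((-4 + 4*(-1)) - 6)*(-(-27)*(-3)) = ((-4 - 4) - 6)*(-9*9) = (-8 - 6)*(-81) = -14*(-81) = 1134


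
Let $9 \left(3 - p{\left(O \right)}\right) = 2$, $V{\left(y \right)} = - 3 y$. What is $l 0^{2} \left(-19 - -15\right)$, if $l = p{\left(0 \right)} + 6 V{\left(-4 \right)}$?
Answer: $0$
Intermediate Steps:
$p{\left(O \right)} = \frac{25}{9}$ ($p{\left(O \right)} = 3 - \frac{2}{9} = \frac{25}{9}$)
$l = \frac{673}{9}$ ($l = \frac{25}{9} + 6 \left(\left(-3\right) \left(-4\right)\right) = \frac{25}{9} + 6 \cdot 12 = \frac{25}{9} + 72 = \frac{673}{9} \approx 74.778$)
$l 0^{2} \left(-19 - -15\right) = \frac{673 \cdot 0^{2}}{9} \left(-19 - -15\right) = \frac{673}{9} \cdot 0 \left(-19 + 15\right) = 0 \left(-4\right) = 0$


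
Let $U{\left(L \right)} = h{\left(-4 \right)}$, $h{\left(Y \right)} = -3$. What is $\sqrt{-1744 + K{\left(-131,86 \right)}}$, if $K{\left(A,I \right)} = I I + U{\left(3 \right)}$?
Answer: $\sqrt{5649} \approx 75.16$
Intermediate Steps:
$U{\left(L \right)} = -3$
$K{\left(A,I \right)} = -3 + I^{2}$ ($K{\left(A,I \right)} = I I - 3 = I^{2} - 3 = -3 + I^{2}$)
$\sqrt{-1744 + K{\left(-131,86 \right)}} = \sqrt{-1744 - \left(3 - 86^{2}\right)} = \sqrt{-1744 + \left(-3 + 7396\right)} = \sqrt{-1744 + 7393} = \sqrt{5649}$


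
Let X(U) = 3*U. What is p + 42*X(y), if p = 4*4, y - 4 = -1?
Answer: 394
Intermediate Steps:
y = 3 (y = 4 - 1 = 3)
p = 16
p + 42*X(y) = 16 + 42*(3*3) = 16 + 42*9 = 16 + 378 = 394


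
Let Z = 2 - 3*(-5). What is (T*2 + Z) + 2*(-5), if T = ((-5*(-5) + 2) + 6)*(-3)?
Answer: -191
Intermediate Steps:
T = -99 (T = ((25 + 2) + 6)*(-3) = (27 + 6)*(-3) = 33*(-3) = -99)
Z = 17 (Z = 2 + 15 = 17)
(T*2 + Z) + 2*(-5) = (-99*2 + 17) + 2*(-5) = (-198 + 17) - 10 = -181 - 10 = -191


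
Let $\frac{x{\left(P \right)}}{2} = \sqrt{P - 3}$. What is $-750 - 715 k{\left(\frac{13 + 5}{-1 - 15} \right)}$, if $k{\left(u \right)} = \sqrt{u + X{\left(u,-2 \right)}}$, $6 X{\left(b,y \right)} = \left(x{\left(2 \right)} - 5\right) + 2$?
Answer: $-750 - \frac{715 \sqrt{-234 + 48 i}}{12} \approx -843.0 - 916.18 i$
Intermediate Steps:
$x{\left(P \right)} = 2 \sqrt{-3 + P}$ ($x{\left(P \right)} = 2 \sqrt{P - 3} = 2 \sqrt{-3 + P}$)
$X{\left(b,y \right)} = - \frac{1}{2} + \frac{i}{3}$ ($X{\left(b,y \right)} = \frac{\left(2 \sqrt{-3 + 2} - 5\right) + 2}{6} = \frac{\left(2 \sqrt{-1} - 5\right) + 2}{6} = \frac{\left(2 i - 5\right) + 2}{6} = \frac{\left(-5 + 2 i\right) + 2}{6} = \frac{-3 + 2 i}{6} = - \frac{1}{2} + \frac{i}{3}$)
$k{\left(u \right)} = \sqrt{- \frac{1}{2} + u + \frac{i}{3}}$ ($k{\left(u \right)} = \sqrt{u - \left(\frac{1}{2} - \frac{i}{3}\right)} = \sqrt{- \frac{1}{2} + u + \frac{i}{3}}$)
$-750 - 715 k{\left(\frac{13 + 5}{-1 - 15} \right)} = -750 - 715 \frac{\sqrt{-18 + 12 i + 36 \frac{13 + 5}{-1 - 15}}}{6} = -750 - 715 \frac{\sqrt{-18 + 12 i + 36 \frac{18}{-16}}}{6} = -750 - 715 \frac{\sqrt{-18 + 12 i + 36 \cdot 18 \left(- \frac{1}{16}\right)}}{6} = -750 - 715 \frac{\sqrt{-18 + 12 i + 36 \left(- \frac{9}{8}\right)}}{6} = -750 - 715 \frac{\sqrt{-18 + 12 i - \frac{81}{2}}}{6} = -750 - 715 \frac{\sqrt{- \frac{117}{2} + 12 i}}{6} = -750 - \frac{715 \sqrt{- \frac{117}{2} + 12 i}}{6}$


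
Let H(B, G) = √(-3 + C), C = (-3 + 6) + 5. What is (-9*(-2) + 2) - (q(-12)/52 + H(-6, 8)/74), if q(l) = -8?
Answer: 262/13 - √5/74 ≈ 20.124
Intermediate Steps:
C = 8 (C = 3 + 5 = 8)
H(B, G) = √5 (H(B, G) = √(-3 + 8) = √5)
(-9*(-2) + 2) - (q(-12)/52 + H(-6, 8)/74) = (-9*(-2) + 2) - (-8/52 + √5/74) = (18 + 2) - (-8*1/52 + √5*(1/74)) = 20 - (-2/13 + √5/74) = 20 + (2/13 - √5/74) = 262/13 - √5/74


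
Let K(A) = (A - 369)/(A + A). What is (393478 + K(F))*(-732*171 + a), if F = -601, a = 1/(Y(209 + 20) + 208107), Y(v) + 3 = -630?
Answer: -2047130056161922367/41563958 ≈ -4.9253e+10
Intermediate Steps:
Y(v) = -633 (Y(v) = -3 - 630 = -633)
a = 1/207474 (a = 1/(-633 + 208107) = 1/207474 ≈ 4.8199e-6)
K(A) = (-369 + A)/(2*A) (K(A) = (-369 + A)/((2*A)) = (-369 + A)*(1/(2*A)) = (-369 + A)/(2*A))
(393478 + K(F))*(-732*171 + a) = (393478 + (½)*(-369 - 601)/(-601))*(-732*171 + 1/207474) = (393478 + (½)*(-1/601)*(-970))*(-125172 + 1/207474) = (393478 + 485/601)*(-25969935527/207474) = (236480763/601)*(-25969935527/207474) = -2047130056161922367/41563958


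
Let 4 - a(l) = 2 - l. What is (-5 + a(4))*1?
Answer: 1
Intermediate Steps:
a(l) = 2 + l (a(l) = 4 - (2 - l) = 4 + (-2 + l) = 2 + l)
(-5 + a(4))*1 = (-5 + (2 + 4))*1 = (-5 + 6)*1 = 1*1 = 1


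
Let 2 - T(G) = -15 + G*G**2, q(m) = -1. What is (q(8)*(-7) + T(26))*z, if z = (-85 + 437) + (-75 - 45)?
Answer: -4072064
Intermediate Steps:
z = 232 (z = 352 - 120 = 232)
T(G) = 17 - G**3 (T(G) = 2 - (-15 + G*G**2) = 2 - (-15 + G**3) = 2 + (15 - G**3) = 17 - G**3)
(q(8)*(-7) + T(26))*z = (-1*(-7) + (17 - 1*26**3))*232 = (7 + (17 - 1*17576))*232 = (7 + (17 - 17576))*232 = (7 - 17559)*232 = -17552*232 = -4072064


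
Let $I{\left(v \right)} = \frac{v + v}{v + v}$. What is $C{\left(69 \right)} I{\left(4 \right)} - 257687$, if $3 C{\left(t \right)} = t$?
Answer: $-257664$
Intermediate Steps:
$C{\left(t \right)} = \frac{t}{3}$
$I{\left(v \right)} = 1$ ($I{\left(v \right)} = \frac{2 v}{2 v} = 2 v \frac{1}{2 v} = 1$)
$C{\left(69 \right)} I{\left(4 \right)} - 257687 = \frac{1}{3} \cdot 69 \cdot 1 - 257687 = 23 \cdot 1 - 257687 = 23 - 257687 = -257664$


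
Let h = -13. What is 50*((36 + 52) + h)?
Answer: 3750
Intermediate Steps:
50*((36 + 52) + h) = 50*((36 + 52) - 13) = 50*(88 - 13) = 50*75 = 3750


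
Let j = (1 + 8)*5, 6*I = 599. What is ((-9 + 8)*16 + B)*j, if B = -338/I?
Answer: -522540/599 ≈ -872.35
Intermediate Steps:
I = 599/6 (I = (⅙)*599 = 599/6 ≈ 99.833)
j = 45 (j = 9*5 = 45)
B = -2028/599 (B = -338/599/6 = -338*6/599 = -2028/599 ≈ -3.3856)
((-9 + 8)*16 + B)*j = ((-9 + 8)*16 - 2028/599)*45 = (-1*16 - 2028/599)*45 = (-16 - 2028/599)*45 = -11612/599*45 = -522540/599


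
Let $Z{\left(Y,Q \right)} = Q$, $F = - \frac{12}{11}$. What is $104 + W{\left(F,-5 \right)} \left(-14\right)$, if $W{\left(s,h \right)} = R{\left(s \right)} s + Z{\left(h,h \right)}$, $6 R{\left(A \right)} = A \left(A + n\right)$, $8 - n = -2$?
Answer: $\frac{198666}{1331} \approx 149.26$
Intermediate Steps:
$n = 10$ ($n = 8 - -2 = 8 + 2 = 10$)
$F = - \frac{12}{11}$ ($F = \left(-12\right) \frac{1}{11} = - \frac{12}{11} \approx -1.0909$)
$R{\left(A \right)} = \frac{A \left(10 + A\right)}{6}$ ($R{\left(A \right)} = \frac{A \left(A + 10\right)}{6} = \frac{A \left(10 + A\right)}{6}$)
$W{\left(s,h \right)} = h + \frac{s^{2} \left(10 + s\right)}{6}$ ($W{\left(s,h \right)} = \frac{s \left(10 + s\right)}{6} s + h = \frac{s^{2} \left(10 + s\right)}{6} + h = h + \frac{s^{2} \left(10 + s\right)}{6}$)
$104 + W{\left(F,-5 \right)} \left(-14\right) = 104 + \left(-5 + \frac{\left(- \frac{12}{11}\right)^{2} \left(10 - \frac{12}{11}\right)}{6}\right) \left(-14\right) = 104 + \left(-5 + \frac{1}{6} \cdot \frac{144}{121} \cdot \frac{98}{11}\right) \left(-14\right) = 104 + \left(-5 + \frac{2352}{1331}\right) \left(-14\right) = 104 - - \frac{60242}{1331} = 104 + \frac{60242}{1331} = \frac{198666}{1331}$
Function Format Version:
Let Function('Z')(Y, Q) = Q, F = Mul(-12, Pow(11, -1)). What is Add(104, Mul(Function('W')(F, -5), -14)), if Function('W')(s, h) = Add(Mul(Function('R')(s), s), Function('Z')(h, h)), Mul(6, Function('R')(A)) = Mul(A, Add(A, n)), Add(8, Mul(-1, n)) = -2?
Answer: Rational(198666, 1331) ≈ 149.26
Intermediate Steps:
n = 10 (n = Add(8, Mul(-1, -2)) = Add(8, 2) = 10)
F = Rational(-12, 11) (F = Mul(-12, Rational(1, 11)) = Rational(-12, 11) ≈ -1.0909)
Function('R')(A) = Mul(Rational(1, 6), A, Add(10, A)) (Function('R')(A) = Mul(Rational(1, 6), Mul(A, Add(A, 10))) = Mul(Rational(1, 6), Mul(A, Add(10, A))) = Mul(Rational(1, 6), A, Add(10, A)))
Function('W')(s, h) = Add(h, Mul(Rational(1, 6), Pow(s, 2), Add(10, s))) (Function('W')(s, h) = Add(Mul(Mul(Rational(1, 6), s, Add(10, s)), s), h) = Add(Mul(Rational(1, 6), Pow(s, 2), Add(10, s)), h) = Add(h, Mul(Rational(1, 6), Pow(s, 2), Add(10, s))))
Add(104, Mul(Function('W')(F, -5), -14)) = Add(104, Mul(Add(-5, Mul(Rational(1, 6), Pow(Rational(-12, 11), 2), Add(10, Rational(-12, 11)))), -14)) = Add(104, Mul(Add(-5, Mul(Rational(1, 6), Rational(144, 121), Rational(98, 11))), -14)) = Add(104, Mul(Add(-5, Rational(2352, 1331)), -14)) = Add(104, Mul(Rational(-4303, 1331), -14)) = Add(104, Rational(60242, 1331)) = Rational(198666, 1331)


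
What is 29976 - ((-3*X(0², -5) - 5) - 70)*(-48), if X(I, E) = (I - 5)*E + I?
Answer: 22776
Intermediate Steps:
X(I, E) = I + E*(-5 + I) (X(I, E) = (-5 + I)*E + I = E*(-5 + I) + I = I + E*(-5 + I))
29976 - ((-3*X(0², -5) - 5) - 70)*(-48) = 29976 - ((-3*(0² - 5*(-5) - 5*0²) - 5) - 70)*(-48) = 29976 - ((-3*(0 + 25 - 5*0) - 5) - 70)*(-48) = 29976 - ((-3*(0 + 25 + 0) - 5) - 70)*(-48) = 29976 - ((-3*25 - 5) - 70)*(-48) = 29976 - ((-75 - 5) - 70)*(-48) = 29976 - (-80 - 70)*(-48) = 29976 - (-150)*(-48) = 29976 - 1*7200 = 29976 - 7200 = 22776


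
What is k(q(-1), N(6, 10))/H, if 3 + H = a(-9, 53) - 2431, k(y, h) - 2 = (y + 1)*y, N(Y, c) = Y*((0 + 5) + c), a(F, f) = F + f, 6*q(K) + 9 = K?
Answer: -14/10755 ≈ -0.0013017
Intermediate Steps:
q(K) = -3/2 + K/6
N(Y, c) = Y*(5 + c)
k(y, h) = 2 + y*(1 + y) (k(y, h) = 2 + (y + 1)*y = 2 + (1 + y)*y = 2 + y*(1 + y))
H = -2390 (H = -3 + ((-9 + 53) - 2431) = -3 + (44 - 2431) = -3 - 2387 = -2390)
k(q(-1), N(6, 10))/H = (2 + (-3/2 + (⅙)*(-1)) + (-3/2 + (⅙)*(-1))²)/(-2390) = (2 + (-3/2 - ⅙) + (-3/2 - ⅙)²)*(-1/2390) = (2 - 5/3 + (-5/3)²)*(-1/2390) = (2 - 5/3 + 25/9)*(-1/2390) = (28/9)*(-1/2390) = -14/10755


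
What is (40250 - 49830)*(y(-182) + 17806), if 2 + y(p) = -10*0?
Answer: -170562320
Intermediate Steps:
y(p) = -2 (y(p) = -2 - 10*0 = -2 + 0 = -2)
(40250 - 49830)*(y(-182) + 17806) = (40250 - 49830)*(-2 + 17806) = -9580*17804 = -170562320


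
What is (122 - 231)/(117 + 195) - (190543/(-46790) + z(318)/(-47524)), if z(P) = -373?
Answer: 322181398163/86722270440 ≈ 3.7151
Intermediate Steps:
(122 - 231)/(117 + 195) - (190543/(-46790) + z(318)/(-47524)) = (122 - 231)/(117 + 195) - (190543/(-46790) - 373/(-47524)) = -109/312 - (190543*(-1/46790) - 373*(-1/47524)) = (1/312)*(-109) - (-190543/46790 + 373/47524) = -109/312 - 1*(-4518956431/1111823980) = -109/312 + 4518956431/1111823980 = 322181398163/86722270440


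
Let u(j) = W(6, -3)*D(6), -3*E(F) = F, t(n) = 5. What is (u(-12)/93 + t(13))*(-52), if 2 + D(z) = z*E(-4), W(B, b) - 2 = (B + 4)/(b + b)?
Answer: -24284/93 ≈ -261.12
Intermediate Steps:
W(B, b) = 2 + (4 + B)/(2*b) (W(B, b) = 2 + (B + 4)/(b + b) = 2 + (4 + B)/((2*b)) = 2 + (4 + B)*(1/(2*b)) = 2 + (4 + B)/(2*b))
E(F) = -F/3
D(z) = -2 + 4*z/3 (D(z) = -2 + z*(-1/3*(-4)) = -2 + z*(4/3) = -2 + 4*z/3)
u(j) = 2 (u(j) = ((1/2)*(4 + 6 + 4*(-3))/(-3))*(-2 + (4/3)*6) = ((1/2)*(-1/3)*(4 + 6 - 12))*(-2 + 8) = ((1/2)*(-1/3)*(-2))*6 = (1/3)*6 = 2)
(u(-12)/93 + t(13))*(-52) = (2/93 + 5)*(-52) = (467/93)*(-52) = -24284/93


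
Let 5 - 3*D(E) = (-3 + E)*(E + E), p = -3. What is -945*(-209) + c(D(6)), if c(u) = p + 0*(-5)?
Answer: 197502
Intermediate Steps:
D(E) = 5/3 - 2*E*(-3 + E)/3 (D(E) = 5/3 - (-3 + E)*(E + E)/3 = 5/3 - (-3 + E)*2*E/3 = 5/3 - 2*E*(-3 + E)/3)
c(u) = -3 (c(u) = -3 + 0*(-5) = -3 + 0 = -3)
-945*(-209) + c(D(6)) = -945*(-209) - 3 = 197505 - 3 = 197502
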